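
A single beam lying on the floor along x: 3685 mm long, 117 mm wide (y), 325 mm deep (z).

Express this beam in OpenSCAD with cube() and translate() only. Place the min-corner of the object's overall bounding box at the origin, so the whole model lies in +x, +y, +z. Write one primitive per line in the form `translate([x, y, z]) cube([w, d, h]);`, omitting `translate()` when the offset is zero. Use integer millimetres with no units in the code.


cube([3685, 117, 325]);


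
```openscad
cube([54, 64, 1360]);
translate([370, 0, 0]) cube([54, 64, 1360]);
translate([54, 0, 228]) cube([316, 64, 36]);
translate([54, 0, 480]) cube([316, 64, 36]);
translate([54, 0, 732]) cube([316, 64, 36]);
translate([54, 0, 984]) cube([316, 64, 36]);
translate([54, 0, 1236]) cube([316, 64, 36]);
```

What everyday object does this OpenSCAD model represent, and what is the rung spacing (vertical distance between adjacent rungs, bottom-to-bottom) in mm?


A ladder. The rung spacing is 252 mm.

Two tall 54×64 posts with 5 short bars between them — a ladder. Adjacent rungs sit at z = 228 and z = 480, so the spacing is 480 − 228 = 252 mm.


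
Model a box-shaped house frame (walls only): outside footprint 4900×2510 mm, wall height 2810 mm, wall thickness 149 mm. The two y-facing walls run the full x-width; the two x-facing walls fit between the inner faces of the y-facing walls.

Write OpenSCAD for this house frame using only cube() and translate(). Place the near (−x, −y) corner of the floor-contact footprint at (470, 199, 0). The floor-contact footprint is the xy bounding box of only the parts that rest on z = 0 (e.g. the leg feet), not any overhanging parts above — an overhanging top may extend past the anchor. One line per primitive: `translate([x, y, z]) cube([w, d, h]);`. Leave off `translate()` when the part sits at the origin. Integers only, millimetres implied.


translate([470, 199, 0]) cube([4900, 149, 2810]);
translate([470, 2560, 0]) cube([4900, 149, 2810]);
translate([470, 348, 0]) cube([149, 2212, 2810]);
translate([5221, 348, 0]) cube([149, 2212, 2810]);


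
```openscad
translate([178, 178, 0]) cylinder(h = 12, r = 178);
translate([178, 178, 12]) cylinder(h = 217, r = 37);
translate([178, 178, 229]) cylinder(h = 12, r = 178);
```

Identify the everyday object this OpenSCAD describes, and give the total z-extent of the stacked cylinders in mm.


A spool. The overall height is 241 mm.

Three coaxial cylinders, large–small–large — a spool. Two 12 mm flanges and a 217 mm core give 12 + 217 + 12 = 241 mm.


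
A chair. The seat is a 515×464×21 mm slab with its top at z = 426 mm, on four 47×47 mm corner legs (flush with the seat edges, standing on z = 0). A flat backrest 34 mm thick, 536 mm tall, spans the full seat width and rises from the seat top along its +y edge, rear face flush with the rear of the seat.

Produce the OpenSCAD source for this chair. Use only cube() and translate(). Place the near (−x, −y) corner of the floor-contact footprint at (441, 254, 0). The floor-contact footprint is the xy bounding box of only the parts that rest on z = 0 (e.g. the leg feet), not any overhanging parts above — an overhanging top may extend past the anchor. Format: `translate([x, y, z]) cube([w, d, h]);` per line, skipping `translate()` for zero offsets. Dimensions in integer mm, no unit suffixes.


// leg_h = 426 - 21 = 405
translate([441, 254, 405]) cube([515, 464, 21]);
translate([441, 254, 0]) cube([47, 47, 405]);
translate([909, 254, 0]) cube([47, 47, 405]);
translate([441, 671, 0]) cube([47, 47, 405]);
translate([909, 671, 0]) cube([47, 47, 405]);
translate([441, 684, 426]) cube([515, 34, 536]);


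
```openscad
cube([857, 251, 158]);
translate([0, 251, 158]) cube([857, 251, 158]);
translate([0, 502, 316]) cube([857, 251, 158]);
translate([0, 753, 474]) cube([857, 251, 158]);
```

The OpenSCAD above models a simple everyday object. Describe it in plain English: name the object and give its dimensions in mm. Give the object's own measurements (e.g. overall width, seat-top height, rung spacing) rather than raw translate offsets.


A straight staircase of 4 solid steps. Each step is 857 mm wide (x), 251 mm deep (y, the going) and 158 mm tall (the rise). The first step rests on the floor; each subsequent step sits one going further in +y and one rise higher in +z, directly behind and above the previous step with no overlap.


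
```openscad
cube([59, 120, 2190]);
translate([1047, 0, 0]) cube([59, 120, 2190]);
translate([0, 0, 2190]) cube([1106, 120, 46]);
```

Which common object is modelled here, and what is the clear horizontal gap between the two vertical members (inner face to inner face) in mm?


A door frame. The clear opening width is 988 mm.

Two 2190 mm tall posts with a header on top — a door frame. The left jamb is 59 mm wide at x = 0; the right jamb starts at x = 1047. The clear opening is 1047 − 59 = 988 mm.


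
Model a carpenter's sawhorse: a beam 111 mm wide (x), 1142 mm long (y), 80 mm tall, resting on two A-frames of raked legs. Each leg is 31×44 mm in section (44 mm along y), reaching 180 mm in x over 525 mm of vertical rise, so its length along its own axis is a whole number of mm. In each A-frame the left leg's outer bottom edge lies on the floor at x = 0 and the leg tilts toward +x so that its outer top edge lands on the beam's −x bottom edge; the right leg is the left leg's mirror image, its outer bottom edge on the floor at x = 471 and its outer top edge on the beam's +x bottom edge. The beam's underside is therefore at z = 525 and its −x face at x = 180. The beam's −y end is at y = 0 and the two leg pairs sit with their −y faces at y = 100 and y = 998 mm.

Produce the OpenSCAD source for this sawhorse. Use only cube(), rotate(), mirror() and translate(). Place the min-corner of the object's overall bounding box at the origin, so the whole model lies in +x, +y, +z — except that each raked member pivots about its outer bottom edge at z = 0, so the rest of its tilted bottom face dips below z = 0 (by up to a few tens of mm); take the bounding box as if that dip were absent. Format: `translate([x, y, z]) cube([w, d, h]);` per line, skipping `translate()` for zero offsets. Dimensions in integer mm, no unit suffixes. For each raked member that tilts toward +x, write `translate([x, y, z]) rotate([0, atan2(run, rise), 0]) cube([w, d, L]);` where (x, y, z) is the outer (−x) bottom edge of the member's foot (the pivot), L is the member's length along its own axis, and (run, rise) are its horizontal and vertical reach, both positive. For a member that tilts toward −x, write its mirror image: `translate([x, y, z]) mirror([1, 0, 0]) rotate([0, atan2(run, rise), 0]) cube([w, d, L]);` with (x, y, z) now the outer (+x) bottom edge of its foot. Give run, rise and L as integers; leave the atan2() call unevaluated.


translate([180, 0, 525]) cube([111, 1142, 80]);
translate([0, 100, 0]) rotate([0, atan2(180, 525), 0]) cube([31, 44, 555]);
translate([471, 100, 0]) mirror([1, 0, 0]) rotate([0, atan2(180, 525), 0]) cube([31, 44, 555]);
translate([0, 998, 0]) rotate([0, atan2(180, 525), 0]) cube([31, 44, 555]);
translate([471, 998, 0]) mirror([1, 0, 0]) rotate([0, atan2(180, 525), 0]) cube([31, 44, 555]);


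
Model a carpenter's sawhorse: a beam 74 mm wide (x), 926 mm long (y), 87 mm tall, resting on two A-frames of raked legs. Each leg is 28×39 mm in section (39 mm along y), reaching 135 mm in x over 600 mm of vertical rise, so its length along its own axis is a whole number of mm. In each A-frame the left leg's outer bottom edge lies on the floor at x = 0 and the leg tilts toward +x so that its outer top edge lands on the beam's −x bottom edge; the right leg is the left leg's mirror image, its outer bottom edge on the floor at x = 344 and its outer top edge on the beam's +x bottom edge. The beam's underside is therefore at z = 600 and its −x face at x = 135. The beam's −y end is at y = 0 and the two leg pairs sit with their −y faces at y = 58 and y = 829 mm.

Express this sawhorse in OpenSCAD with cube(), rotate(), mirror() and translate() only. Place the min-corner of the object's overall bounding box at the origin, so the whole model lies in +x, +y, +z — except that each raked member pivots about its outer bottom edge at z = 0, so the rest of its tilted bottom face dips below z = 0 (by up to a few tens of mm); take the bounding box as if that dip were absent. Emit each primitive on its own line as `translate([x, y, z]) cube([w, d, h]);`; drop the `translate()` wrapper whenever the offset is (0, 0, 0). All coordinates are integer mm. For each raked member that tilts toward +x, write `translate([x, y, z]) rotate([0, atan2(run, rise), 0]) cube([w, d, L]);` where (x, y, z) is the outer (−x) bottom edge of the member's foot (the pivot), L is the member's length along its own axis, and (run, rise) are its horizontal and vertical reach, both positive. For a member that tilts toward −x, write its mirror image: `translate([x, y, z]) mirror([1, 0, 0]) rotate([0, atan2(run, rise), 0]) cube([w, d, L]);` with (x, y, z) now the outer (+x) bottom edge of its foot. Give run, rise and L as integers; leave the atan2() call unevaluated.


translate([135, 0, 600]) cube([74, 926, 87]);
translate([0, 58, 0]) rotate([0, atan2(135, 600), 0]) cube([28, 39, 615]);
translate([344, 58, 0]) mirror([1, 0, 0]) rotate([0, atan2(135, 600), 0]) cube([28, 39, 615]);
translate([0, 829, 0]) rotate([0, atan2(135, 600), 0]) cube([28, 39, 615]);
translate([344, 829, 0]) mirror([1, 0, 0]) rotate([0, atan2(135, 600), 0]) cube([28, 39, 615]);


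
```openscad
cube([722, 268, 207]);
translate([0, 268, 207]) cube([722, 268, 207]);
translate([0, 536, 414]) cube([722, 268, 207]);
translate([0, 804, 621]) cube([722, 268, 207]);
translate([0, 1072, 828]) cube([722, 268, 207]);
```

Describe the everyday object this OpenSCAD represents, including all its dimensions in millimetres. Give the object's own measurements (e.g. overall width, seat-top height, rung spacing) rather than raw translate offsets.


A straight staircase of 5 solid steps. Each step is 722 mm wide (x), 268 mm deep (y, the going) and 207 mm tall (the rise). The first step rests on the floor; each subsequent step sits one going further in +y and one rise higher in +z, directly behind and above the previous step with no overlap.


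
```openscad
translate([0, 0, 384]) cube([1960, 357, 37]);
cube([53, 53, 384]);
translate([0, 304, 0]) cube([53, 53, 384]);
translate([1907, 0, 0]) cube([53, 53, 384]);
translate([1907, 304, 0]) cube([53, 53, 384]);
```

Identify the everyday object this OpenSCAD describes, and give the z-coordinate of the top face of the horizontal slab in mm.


A bench. The seat-top height is 421 mm.

A long slab on four corner posts — a bench. The slab sits at z = 384 with thickness 37, so the top is 384 + 37 = 421 mm.


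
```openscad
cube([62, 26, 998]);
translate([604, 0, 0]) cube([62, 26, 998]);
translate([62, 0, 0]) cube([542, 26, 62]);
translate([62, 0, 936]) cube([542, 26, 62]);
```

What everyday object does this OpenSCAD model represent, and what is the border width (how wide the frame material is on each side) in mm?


A picture frame. The border width is 62 mm.

Four thin pieces enclosing a rectangular opening — a picture frame. The two full-height stiles are 998 mm tall; the top rail sits at z = 936 and is 62 mm tall, so the border above the opening is 998 − 936 = 62 mm, matching the stile x-width.


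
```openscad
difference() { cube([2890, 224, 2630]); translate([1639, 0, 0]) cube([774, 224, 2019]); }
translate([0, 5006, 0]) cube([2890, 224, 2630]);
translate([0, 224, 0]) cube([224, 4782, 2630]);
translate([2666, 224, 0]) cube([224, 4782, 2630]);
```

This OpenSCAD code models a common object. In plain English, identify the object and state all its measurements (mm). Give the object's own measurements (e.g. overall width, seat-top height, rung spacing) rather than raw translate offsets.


A single room: four walls, each 2630 mm tall and 224 mm thick, enclosing an outside footprint 2890×5230 mm (x × y), no floor or roof. The front and back walls (−y and +y sides) run the full x-width; the side walls fit between their inner faces. A door opening 774 mm wide and 2019 mm tall is cut through the front wall from the floor up, its −x edge 1639 mm from the wall's −x end.


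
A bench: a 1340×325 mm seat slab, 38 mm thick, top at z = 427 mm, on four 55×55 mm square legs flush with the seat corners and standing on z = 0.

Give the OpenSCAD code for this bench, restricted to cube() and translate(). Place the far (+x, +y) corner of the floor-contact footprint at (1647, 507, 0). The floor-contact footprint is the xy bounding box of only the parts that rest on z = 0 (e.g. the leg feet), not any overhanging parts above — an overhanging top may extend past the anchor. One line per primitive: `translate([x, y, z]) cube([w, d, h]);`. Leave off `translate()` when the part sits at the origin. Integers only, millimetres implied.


translate([307, 182, 389]) cube([1340, 325, 38]);
translate([307, 182, 0]) cube([55, 55, 389]);
translate([307, 452, 0]) cube([55, 55, 389]);
translate([1592, 182, 0]) cube([55, 55, 389]);
translate([1592, 452, 0]) cube([55, 55, 389]);


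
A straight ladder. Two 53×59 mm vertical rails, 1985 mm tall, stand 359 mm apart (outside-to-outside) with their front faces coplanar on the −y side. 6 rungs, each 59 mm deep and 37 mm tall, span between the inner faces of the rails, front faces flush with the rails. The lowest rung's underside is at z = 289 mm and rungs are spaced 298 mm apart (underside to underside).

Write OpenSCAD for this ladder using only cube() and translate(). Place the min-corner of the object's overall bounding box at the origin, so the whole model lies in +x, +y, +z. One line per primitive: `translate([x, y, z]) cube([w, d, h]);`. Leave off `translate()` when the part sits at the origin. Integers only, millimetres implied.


cube([53, 59, 1985]);
translate([306, 0, 0]) cube([53, 59, 1985]);
translate([53, 0, 289]) cube([253, 59, 37]);
translate([53, 0, 587]) cube([253, 59, 37]);
translate([53, 0, 885]) cube([253, 59, 37]);
translate([53, 0, 1183]) cube([253, 59, 37]);
translate([53, 0, 1481]) cube([253, 59, 37]);
translate([53, 0, 1779]) cube([253, 59, 37]);


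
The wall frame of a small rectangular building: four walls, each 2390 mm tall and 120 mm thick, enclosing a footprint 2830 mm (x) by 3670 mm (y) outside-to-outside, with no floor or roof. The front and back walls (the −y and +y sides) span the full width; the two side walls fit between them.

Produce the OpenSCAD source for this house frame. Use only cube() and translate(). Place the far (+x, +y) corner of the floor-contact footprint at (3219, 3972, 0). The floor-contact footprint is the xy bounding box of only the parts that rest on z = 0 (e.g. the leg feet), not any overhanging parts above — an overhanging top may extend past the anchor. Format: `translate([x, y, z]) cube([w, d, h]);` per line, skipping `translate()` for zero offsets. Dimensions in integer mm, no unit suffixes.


translate([389, 302, 0]) cube([2830, 120, 2390]);
translate([389, 3852, 0]) cube([2830, 120, 2390]);
translate([389, 422, 0]) cube([120, 3430, 2390]);
translate([3099, 422, 0]) cube([120, 3430, 2390]);


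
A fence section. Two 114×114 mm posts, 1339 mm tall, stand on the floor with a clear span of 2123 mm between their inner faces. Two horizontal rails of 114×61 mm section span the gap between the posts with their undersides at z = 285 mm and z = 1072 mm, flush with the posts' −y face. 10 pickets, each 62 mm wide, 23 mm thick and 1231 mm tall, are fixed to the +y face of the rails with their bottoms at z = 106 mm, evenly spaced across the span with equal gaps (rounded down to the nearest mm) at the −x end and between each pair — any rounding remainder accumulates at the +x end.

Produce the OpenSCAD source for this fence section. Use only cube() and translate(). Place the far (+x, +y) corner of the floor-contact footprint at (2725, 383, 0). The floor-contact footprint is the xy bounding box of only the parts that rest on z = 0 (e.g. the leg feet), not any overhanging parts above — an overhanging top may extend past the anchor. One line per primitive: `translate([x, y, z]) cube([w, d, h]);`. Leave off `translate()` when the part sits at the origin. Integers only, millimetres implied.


translate([374, 269, 0]) cube([114, 114, 1339]);
translate([2611, 269, 0]) cube([114, 114, 1339]);
translate([488, 269, 285]) cube([2123, 114, 61]);
translate([488, 269, 1072]) cube([2123, 114, 61]);
translate([624, 383, 106]) cube([62, 23, 1231]);
translate([822, 383, 106]) cube([62, 23, 1231]);
translate([1020, 383, 106]) cube([62, 23, 1231]);
translate([1218, 383, 106]) cube([62, 23, 1231]);
translate([1416, 383, 106]) cube([62, 23, 1231]);
translate([1614, 383, 106]) cube([62, 23, 1231]);
translate([1812, 383, 106]) cube([62, 23, 1231]);
translate([2010, 383, 106]) cube([62, 23, 1231]);
translate([2208, 383, 106]) cube([62, 23, 1231]);
translate([2406, 383, 106]) cube([62, 23, 1231]);


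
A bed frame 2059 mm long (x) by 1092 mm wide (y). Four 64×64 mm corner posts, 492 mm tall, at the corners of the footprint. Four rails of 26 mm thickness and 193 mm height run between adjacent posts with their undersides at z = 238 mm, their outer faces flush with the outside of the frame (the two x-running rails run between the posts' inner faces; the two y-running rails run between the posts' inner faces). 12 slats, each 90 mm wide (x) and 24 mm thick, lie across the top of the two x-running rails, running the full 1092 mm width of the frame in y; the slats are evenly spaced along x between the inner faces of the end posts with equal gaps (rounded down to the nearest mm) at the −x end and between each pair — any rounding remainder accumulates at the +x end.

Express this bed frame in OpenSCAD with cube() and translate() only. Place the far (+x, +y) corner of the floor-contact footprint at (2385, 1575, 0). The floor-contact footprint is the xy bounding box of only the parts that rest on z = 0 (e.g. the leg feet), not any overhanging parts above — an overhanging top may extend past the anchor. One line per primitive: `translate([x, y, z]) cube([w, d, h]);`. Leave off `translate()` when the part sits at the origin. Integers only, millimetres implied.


translate([326, 483, 0]) cube([64, 64, 492]);
translate([326, 1511, 0]) cube([64, 64, 492]);
translate([2321, 483, 0]) cube([64, 64, 492]);
translate([2321, 1511, 0]) cube([64, 64, 492]);
translate([390, 483, 238]) cube([1931, 26, 193]);
translate([390, 1549, 238]) cube([1931, 26, 193]);
translate([326, 547, 238]) cube([26, 964, 193]);
translate([2359, 547, 238]) cube([26, 964, 193]);
translate([455, 483, 431]) cube([90, 1092, 24]);
translate([610, 483, 431]) cube([90, 1092, 24]);
translate([765, 483, 431]) cube([90, 1092, 24]);
translate([920, 483, 431]) cube([90, 1092, 24]);
translate([1075, 483, 431]) cube([90, 1092, 24]);
translate([1230, 483, 431]) cube([90, 1092, 24]);
translate([1385, 483, 431]) cube([90, 1092, 24]);
translate([1540, 483, 431]) cube([90, 1092, 24]);
translate([1695, 483, 431]) cube([90, 1092, 24]);
translate([1850, 483, 431]) cube([90, 1092, 24]);
translate([2005, 483, 431]) cube([90, 1092, 24]);
translate([2160, 483, 431]) cube([90, 1092, 24]);


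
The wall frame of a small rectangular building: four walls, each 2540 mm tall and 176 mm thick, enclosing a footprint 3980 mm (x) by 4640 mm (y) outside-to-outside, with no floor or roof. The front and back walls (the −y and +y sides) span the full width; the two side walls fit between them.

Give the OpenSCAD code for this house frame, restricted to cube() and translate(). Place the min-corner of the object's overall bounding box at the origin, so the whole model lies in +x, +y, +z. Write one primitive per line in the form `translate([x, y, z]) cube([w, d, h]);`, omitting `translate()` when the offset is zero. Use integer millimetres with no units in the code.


cube([3980, 176, 2540]);
translate([0, 4464, 0]) cube([3980, 176, 2540]);
translate([0, 176, 0]) cube([176, 4288, 2540]);
translate([3804, 176, 0]) cube([176, 4288, 2540]);


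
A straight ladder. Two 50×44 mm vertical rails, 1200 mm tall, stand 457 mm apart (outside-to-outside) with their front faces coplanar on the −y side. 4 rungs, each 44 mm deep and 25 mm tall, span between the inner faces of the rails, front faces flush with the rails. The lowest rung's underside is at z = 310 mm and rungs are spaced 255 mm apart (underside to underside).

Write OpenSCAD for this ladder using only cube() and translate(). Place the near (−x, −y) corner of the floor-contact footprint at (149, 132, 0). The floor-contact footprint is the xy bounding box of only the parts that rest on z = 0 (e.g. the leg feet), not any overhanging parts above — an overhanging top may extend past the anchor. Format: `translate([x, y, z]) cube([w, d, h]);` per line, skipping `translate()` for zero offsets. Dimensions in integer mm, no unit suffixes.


translate([149, 132, 0]) cube([50, 44, 1200]);
translate([556, 132, 0]) cube([50, 44, 1200]);
translate([199, 132, 310]) cube([357, 44, 25]);
translate([199, 132, 565]) cube([357, 44, 25]);
translate([199, 132, 820]) cube([357, 44, 25]);
translate([199, 132, 1075]) cube([357, 44, 25]);


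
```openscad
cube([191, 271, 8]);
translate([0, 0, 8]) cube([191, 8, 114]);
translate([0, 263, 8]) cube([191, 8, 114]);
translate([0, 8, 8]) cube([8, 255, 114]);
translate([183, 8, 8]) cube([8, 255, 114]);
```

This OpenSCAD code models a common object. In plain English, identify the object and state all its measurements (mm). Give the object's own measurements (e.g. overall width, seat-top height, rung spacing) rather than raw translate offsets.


An open-topped rectangular box: outside dimensions 191×271×122 mm, with a uniform wall and base thickness of 8 mm. The base is a full 191×271 slab on the floor; four walls sit on top of the base. The front and back walls (the −y and +y sides) span the full width; the two side walls fit between them.


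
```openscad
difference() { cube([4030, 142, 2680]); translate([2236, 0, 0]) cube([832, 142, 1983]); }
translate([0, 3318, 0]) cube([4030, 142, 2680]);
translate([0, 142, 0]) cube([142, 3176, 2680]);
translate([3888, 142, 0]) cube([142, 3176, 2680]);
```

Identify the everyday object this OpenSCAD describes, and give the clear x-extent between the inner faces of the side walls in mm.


A single room. The interior width is 3746 mm.

Four walls enclosing a rectangle with a door in the front wall — a room. Outside width 4030 minus two 142 mm walls gives 3746 mm.


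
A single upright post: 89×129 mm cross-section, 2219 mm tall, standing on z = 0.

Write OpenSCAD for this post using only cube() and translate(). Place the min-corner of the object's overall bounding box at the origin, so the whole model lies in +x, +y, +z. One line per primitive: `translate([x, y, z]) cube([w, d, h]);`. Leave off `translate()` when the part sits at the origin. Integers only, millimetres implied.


cube([89, 129, 2219]);


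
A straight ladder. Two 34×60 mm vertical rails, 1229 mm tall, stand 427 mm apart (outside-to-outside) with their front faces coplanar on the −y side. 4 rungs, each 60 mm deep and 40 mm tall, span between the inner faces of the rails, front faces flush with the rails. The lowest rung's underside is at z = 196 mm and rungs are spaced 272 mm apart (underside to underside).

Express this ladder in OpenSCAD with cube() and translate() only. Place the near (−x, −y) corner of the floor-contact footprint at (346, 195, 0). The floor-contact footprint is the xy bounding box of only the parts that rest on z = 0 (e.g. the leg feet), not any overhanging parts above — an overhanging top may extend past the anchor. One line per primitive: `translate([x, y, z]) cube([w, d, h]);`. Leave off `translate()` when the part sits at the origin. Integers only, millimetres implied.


translate([346, 195, 0]) cube([34, 60, 1229]);
translate([739, 195, 0]) cube([34, 60, 1229]);
translate([380, 195, 196]) cube([359, 60, 40]);
translate([380, 195, 468]) cube([359, 60, 40]);
translate([380, 195, 740]) cube([359, 60, 40]);
translate([380, 195, 1012]) cube([359, 60, 40]);


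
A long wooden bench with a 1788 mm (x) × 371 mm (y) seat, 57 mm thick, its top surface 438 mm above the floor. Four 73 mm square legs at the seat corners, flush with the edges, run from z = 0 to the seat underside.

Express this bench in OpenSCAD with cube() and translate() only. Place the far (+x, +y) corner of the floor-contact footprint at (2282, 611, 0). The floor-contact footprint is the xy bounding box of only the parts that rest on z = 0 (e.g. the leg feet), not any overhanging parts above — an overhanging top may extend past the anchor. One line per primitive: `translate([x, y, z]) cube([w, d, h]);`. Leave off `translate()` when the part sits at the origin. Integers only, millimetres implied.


// leg_h = 438 − 57 = 381
translate([494, 240, 381]) cube([1788, 371, 57]);
translate([494, 240, 0]) cube([73, 73, 381]);
translate([494, 538, 0]) cube([73, 73, 381]);
translate([2209, 240, 0]) cube([73, 73, 381]);
translate([2209, 538, 0]) cube([73, 73, 381]);


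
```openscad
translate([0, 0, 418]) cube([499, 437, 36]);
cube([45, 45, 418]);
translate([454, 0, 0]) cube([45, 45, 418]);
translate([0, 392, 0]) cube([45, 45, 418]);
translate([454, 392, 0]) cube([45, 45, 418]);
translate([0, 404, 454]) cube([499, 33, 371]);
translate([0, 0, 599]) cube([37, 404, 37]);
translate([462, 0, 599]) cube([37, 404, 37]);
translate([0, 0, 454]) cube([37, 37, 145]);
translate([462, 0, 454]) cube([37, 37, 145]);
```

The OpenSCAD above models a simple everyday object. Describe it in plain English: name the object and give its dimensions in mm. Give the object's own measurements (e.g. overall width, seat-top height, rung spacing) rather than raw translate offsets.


A chair. The seat is a 499×437×36 mm slab with its top at z = 454 mm, on four 45×45 mm corner legs (flush with the seat edges, standing on z = 0). A flat backrest 33 mm thick, 371 mm tall, spans the full seat width and rises from the seat top along its +y edge, rear face flush with the rear of the seat. Two armrests of 37×37 mm section run along each side from the seat's front edge to the front of the backrest, top faces 182 mm above the seat top and outer faces flush with the seat's x-edges; a 37×37 mm post under the front of each armrest stands on the seat at the front corner.


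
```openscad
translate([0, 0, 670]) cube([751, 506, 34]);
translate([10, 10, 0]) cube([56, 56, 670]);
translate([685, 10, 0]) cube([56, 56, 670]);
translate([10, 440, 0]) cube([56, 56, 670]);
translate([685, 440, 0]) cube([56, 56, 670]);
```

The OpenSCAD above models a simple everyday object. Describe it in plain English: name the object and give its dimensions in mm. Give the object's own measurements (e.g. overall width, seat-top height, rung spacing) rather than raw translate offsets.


A table: top 751 mm (x) × 506 mm (y), 34 mm thick, upper face at z = 704 mm, on four 56×56 mm square legs, each inset 10 mm from the nearest pair of top edges from z = 0 to the bottom of the top.


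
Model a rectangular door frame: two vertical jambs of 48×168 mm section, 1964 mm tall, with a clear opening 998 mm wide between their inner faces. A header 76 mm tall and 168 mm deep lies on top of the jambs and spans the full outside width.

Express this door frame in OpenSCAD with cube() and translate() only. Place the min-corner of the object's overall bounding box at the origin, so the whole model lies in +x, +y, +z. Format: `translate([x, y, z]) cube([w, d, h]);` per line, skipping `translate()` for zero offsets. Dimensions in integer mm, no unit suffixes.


cube([48, 168, 1964]);
translate([1046, 0, 0]) cube([48, 168, 1964]);
translate([0, 0, 1964]) cube([1094, 168, 76]);


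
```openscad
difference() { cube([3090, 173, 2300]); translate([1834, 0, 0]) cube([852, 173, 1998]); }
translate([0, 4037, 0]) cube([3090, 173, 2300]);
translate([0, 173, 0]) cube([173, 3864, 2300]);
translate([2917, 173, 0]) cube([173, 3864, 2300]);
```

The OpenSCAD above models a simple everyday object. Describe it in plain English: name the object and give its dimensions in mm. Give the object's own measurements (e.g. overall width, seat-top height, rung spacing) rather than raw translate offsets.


A single room: four walls, each 2300 mm tall and 173 mm thick, enclosing an outside footprint 3090×4210 mm (x × y), no floor or roof. The front and back walls (−y and +y sides) run the full x-width; the side walls fit between their inner faces. A door opening 852 mm wide and 1998 mm tall is cut through the front wall from the floor up, its −x edge 1834 mm from the wall's −x end.


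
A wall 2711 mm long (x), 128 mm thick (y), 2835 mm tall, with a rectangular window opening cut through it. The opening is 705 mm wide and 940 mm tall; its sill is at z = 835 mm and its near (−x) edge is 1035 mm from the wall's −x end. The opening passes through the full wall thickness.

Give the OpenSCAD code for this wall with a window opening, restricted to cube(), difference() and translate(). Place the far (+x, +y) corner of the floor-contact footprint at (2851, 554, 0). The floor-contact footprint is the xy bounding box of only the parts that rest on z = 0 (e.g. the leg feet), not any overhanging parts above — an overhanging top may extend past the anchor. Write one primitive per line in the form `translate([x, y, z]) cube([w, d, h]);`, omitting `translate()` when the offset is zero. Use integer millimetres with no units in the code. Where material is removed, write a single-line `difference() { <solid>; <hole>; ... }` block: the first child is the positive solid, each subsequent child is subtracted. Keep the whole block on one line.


difference() { translate([140, 426, 0]) cube([2711, 128, 2835]); translate([1175, 426, 835]) cube([705, 128, 940]); }


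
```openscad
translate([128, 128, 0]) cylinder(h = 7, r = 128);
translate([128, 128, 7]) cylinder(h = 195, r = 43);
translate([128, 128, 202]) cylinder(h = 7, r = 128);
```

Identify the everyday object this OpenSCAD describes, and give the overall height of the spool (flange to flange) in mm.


A spool. The overall height is 209 mm.

Three coaxial cylinders, large–small–large — a spool. Two 7 mm flanges and a 195 mm core give 7 + 195 + 7 = 209 mm.


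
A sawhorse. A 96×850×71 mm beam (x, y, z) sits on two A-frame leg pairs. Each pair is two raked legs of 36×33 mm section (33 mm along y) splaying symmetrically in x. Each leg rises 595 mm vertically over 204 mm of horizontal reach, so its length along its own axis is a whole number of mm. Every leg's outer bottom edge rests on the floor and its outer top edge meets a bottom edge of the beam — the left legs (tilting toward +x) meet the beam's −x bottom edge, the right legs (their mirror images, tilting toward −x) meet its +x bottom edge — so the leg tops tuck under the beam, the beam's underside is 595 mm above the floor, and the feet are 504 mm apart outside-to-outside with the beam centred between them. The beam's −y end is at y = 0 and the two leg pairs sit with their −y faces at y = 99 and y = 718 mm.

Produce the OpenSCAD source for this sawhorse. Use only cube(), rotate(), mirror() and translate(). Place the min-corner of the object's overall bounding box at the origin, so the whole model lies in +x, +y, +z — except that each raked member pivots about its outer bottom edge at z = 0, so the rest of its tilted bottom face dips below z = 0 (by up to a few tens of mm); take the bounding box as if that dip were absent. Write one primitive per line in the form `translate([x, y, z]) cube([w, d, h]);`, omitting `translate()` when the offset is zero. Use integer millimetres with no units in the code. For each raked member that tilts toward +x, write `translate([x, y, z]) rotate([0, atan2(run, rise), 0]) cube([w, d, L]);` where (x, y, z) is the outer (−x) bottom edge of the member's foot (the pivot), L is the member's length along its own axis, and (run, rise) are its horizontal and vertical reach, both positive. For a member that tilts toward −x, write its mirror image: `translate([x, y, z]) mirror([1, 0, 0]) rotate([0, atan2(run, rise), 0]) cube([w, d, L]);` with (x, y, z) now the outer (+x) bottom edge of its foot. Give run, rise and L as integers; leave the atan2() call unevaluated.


translate([204, 0, 595]) cube([96, 850, 71]);
translate([0, 99, 0]) rotate([0, atan2(204, 595), 0]) cube([36, 33, 629]);
translate([504, 99, 0]) mirror([1, 0, 0]) rotate([0, atan2(204, 595), 0]) cube([36, 33, 629]);
translate([0, 718, 0]) rotate([0, atan2(204, 595), 0]) cube([36, 33, 629]);
translate([504, 718, 0]) mirror([1, 0, 0]) rotate([0, atan2(204, 595), 0]) cube([36, 33, 629]);


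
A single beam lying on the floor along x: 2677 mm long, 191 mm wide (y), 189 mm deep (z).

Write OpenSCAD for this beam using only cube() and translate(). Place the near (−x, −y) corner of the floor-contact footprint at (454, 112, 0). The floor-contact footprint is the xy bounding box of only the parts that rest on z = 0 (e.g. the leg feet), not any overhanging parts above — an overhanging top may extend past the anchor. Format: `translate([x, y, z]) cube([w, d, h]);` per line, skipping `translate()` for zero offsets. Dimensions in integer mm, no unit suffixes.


translate([454, 112, 0]) cube([2677, 191, 189]);


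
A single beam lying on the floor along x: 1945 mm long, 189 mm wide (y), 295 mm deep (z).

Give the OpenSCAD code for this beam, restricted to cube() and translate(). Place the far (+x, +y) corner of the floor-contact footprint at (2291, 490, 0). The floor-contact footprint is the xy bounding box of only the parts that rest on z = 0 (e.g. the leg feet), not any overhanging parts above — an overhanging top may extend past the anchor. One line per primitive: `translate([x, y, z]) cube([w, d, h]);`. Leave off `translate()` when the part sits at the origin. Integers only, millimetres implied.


translate([346, 301, 0]) cube([1945, 189, 295]);


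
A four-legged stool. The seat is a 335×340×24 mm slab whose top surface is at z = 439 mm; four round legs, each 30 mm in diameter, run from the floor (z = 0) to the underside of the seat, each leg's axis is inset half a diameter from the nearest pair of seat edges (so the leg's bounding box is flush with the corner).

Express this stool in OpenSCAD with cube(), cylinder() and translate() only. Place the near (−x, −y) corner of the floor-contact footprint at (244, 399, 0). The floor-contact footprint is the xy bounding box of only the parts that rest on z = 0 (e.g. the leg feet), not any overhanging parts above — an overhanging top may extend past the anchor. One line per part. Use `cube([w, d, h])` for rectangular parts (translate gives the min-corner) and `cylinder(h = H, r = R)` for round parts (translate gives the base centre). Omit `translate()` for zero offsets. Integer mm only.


// leg_h = 439 - 24 = 415
translate([244, 399, 415]) cube([335, 340, 24]);
translate([259, 414, 0]) cylinder(h = 415, r = 15);
translate([564, 414, 0]) cylinder(h = 415, r = 15);
translate([259, 724, 0]) cylinder(h = 415, r = 15);
translate([564, 724, 0]) cylinder(h = 415, r = 15);


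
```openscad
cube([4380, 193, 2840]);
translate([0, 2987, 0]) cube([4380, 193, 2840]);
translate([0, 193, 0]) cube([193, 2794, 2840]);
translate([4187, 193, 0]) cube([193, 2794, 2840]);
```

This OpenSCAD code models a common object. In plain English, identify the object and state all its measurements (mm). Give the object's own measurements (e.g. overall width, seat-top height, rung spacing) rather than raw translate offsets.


The wall frame of a small rectangular building: four walls, each 2840 mm tall and 193 mm thick, enclosing a footprint 4380 mm (x) by 3180 mm (y) outside-to-outside, with no floor or roof. The front and back walls (the −y and +y sides) span the full width; the two side walls fit between them.


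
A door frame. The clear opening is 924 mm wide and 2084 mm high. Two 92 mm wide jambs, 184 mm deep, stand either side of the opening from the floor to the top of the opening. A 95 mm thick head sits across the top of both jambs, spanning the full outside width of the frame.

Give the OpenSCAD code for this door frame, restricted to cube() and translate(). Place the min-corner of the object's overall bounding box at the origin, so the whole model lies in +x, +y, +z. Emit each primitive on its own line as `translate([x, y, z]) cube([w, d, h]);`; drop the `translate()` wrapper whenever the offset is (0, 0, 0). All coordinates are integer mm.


cube([92, 184, 2084]);
translate([1016, 0, 0]) cube([92, 184, 2084]);
translate([0, 0, 2084]) cube([1108, 184, 95]);


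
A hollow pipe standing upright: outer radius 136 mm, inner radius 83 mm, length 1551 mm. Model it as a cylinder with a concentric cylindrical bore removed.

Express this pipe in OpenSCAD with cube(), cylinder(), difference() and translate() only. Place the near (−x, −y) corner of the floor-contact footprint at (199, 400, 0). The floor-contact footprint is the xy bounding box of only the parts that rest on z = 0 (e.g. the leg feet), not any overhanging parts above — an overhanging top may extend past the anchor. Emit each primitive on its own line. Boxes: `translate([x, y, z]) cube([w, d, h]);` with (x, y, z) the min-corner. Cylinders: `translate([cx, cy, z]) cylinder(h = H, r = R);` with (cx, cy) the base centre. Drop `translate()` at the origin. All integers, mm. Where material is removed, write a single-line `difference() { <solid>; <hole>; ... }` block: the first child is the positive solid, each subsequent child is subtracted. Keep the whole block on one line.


difference() { translate([335, 536, 0]) cylinder(h = 1551, r = 136); translate([335, 536, 0]) cylinder(h = 1551, r = 83); }


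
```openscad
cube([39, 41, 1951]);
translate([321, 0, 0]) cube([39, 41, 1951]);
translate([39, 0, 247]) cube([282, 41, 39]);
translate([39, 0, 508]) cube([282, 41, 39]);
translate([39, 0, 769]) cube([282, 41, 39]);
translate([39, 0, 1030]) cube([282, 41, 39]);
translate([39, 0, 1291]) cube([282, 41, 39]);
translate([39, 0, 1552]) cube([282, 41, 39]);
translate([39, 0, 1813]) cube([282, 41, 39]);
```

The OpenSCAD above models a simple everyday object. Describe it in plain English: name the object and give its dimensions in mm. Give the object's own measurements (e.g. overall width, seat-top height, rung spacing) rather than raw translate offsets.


A straight ladder. Two 39×41 mm vertical rails, 1951 mm tall, stand 360 mm apart (outside-to-outside) with their front faces coplanar on the −y side. 7 rungs, each 41 mm deep and 39 mm tall, span between the inner faces of the rails, front faces flush with the rails. The lowest rung's underside is at z = 247 mm and rungs are spaced 261 mm apart (underside to underside).


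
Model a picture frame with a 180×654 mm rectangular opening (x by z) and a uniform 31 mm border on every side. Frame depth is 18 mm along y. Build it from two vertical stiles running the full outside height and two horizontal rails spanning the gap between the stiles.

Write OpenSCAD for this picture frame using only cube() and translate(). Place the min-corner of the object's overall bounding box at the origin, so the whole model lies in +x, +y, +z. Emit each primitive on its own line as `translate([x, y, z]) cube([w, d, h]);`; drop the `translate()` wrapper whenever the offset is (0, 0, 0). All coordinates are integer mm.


cube([31, 18, 716]);
translate([211, 0, 0]) cube([31, 18, 716]);
translate([31, 0, 0]) cube([180, 18, 31]);
translate([31, 0, 685]) cube([180, 18, 31]);


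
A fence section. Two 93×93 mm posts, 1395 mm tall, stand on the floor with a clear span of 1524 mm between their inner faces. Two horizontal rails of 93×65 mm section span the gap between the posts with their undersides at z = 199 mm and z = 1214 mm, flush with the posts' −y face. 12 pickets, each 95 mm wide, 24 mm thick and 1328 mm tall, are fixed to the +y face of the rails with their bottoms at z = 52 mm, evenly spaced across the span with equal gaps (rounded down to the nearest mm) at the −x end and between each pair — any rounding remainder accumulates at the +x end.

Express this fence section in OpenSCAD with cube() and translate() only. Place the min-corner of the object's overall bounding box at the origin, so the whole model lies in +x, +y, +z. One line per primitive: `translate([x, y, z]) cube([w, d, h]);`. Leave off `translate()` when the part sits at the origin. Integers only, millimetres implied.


cube([93, 93, 1395]);
translate([1617, 0, 0]) cube([93, 93, 1395]);
translate([93, 0, 199]) cube([1524, 93, 65]);
translate([93, 0, 1214]) cube([1524, 93, 65]);
translate([122, 93, 52]) cube([95, 24, 1328]);
translate([246, 93, 52]) cube([95, 24, 1328]);
translate([370, 93, 52]) cube([95, 24, 1328]);
translate([494, 93, 52]) cube([95, 24, 1328]);
translate([618, 93, 52]) cube([95, 24, 1328]);
translate([742, 93, 52]) cube([95, 24, 1328]);
translate([866, 93, 52]) cube([95, 24, 1328]);
translate([990, 93, 52]) cube([95, 24, 1328]);
translate([1114, 93, 52]) cube([95, 24, 1328]);
translate([1238, 93, 52]) cube([95, 24, 1328]);
translate([1362, 93, 52]) cube([95, 24, 1328]);
translate([1486, 93, 52]) cube([95, 24, 1328]);
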